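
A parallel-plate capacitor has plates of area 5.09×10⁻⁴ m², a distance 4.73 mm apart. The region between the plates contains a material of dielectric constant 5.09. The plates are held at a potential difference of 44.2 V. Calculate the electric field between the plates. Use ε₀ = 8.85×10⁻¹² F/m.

9.34 kV/m

E = V/d = 44.2 / 4.73×10⁻³ = 9.34×10³ V/m.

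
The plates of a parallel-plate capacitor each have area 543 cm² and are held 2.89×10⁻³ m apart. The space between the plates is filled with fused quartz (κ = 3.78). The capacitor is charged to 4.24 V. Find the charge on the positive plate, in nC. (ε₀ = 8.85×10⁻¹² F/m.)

A = 543 cm² = 5.43×10⁻² m².
C = κε₀A/d = 3.78 × 8.85×10⁻¹² × 5.43×10⁻² / 2.89×10⁻³ = 6.29×10⁻¹⁰ F.
Q = CV = 6.29×10⁻¹⁰ × 4.24 = 2.67×10⁻⁹ C.

2.67 nC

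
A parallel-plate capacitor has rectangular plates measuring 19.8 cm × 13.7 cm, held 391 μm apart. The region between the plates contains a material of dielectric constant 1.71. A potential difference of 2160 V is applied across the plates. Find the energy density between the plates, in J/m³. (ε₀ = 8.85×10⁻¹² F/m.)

E = V/d = 2160 / 3.91×10⁻⁴ = 5.52×10⁶ V/m.
u = ½κε₀E² = ½ × 1.71 × 8.85×10⁻¹² × (5.52×10⁶)² = 2.31×10² J/m³.

u ≈ 231 J/m³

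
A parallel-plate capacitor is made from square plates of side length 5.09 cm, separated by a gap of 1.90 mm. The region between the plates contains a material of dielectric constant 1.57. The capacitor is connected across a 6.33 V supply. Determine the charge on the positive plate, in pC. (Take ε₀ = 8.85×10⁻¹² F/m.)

Q ≈ 120 pC

A = (5.09 cm)² = 2.59×10⁻³ m².
C = κε₀A/d = 1.57 × 8.85×10⁻¹² × 2.59×10⁻³ / 1.90×10⁻³ = 1.89×10⁻¹¹ F.
Q = CV = 1.89×10⁻¹¹ × 6.33 = 1.20×10⁻¹⁰ C.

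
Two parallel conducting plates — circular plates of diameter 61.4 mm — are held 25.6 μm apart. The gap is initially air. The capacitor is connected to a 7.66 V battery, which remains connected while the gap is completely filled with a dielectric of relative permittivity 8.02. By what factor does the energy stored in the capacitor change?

U₂/U₁ ≈ 8.02

Battery connected ⇒ V is held fixed.
C₂ = 8.02 C₁ and U = ½CV², so U₂/U₁ = C₂/C₁ = 8.02.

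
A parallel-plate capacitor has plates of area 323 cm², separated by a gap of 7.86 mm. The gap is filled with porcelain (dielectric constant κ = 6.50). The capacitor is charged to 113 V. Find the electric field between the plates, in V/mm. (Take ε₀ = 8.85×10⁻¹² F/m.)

E = V/d = 113 / 7.86×10⁻³ = 1.44×10⁴ V/m.

14.4 V/mm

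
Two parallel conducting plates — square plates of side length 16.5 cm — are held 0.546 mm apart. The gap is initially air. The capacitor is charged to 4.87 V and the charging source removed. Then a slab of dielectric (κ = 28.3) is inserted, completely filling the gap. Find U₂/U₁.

0.0353

Isolated ⇒ Q is held fixed.
C₂ = 28.3 C₁ and U = Q²/(2C), so U₂/U₁ = C₁/C₂ = 0.0353.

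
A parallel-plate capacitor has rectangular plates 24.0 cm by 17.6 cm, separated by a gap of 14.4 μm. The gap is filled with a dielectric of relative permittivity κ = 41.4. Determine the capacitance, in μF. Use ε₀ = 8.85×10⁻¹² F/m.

A = 24.0 × 17.6 cm² = 4.22×10⁻² m².
C = κε₀A/d = 41.4 × 8.85×10⁻¹² × 4.22×10⁻² / 1.44×10⁻⁵ = 1.07×10⁻⁶ F.

1.07 μF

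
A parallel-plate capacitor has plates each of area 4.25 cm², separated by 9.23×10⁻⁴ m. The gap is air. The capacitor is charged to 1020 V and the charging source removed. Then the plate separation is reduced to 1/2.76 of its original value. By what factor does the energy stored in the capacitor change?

Isolated ⇒ Q is held fixed.
C₂ = 2.76 C₁ and U = Q²/(2C), so U₂/U₁ = C₁/C₂ = 0.362.

U₂/U₁ ≈ 0.362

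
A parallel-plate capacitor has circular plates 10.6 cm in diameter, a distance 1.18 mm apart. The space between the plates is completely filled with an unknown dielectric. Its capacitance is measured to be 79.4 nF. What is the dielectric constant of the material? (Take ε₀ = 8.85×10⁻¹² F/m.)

A = π(10.6/2 cm)² = 8.82×10⁻³ m².
κ = Cd/(ε₀A) = 7.94×10⁻⁸ × 1.18×10⁻³ / (8.85×10⁻¹² × 8.82×10⁻³) = 1200.

κ ≈ 1200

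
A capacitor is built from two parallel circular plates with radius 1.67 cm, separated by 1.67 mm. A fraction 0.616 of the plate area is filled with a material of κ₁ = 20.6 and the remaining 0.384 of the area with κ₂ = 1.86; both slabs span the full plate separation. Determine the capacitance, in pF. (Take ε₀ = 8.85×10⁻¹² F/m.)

A = π(1.67 cm)² = 8.76×10⁻⁴ m².
Side-by-side slabs ⇒ two capacitors in parallel, each spanning the full gap.
C₁ = κ₁ε₀A₁/d = 20.6 × 8.85×10⁻¹² × 5.40×10⁻⁴ / 1.67×10⁻³ = 5.89×10⁻¹¹ F.
C₂ = κ₂ε₀A₂/d = 1.86 × 8.85×10⁻¹² × 3.36×10⁻⁴ / 1.67×10⁻³ = 3.32×10⁻¹² F.
C = C₁ + C₂ = 6.22×10⁻¹¹ F.

62.2 pF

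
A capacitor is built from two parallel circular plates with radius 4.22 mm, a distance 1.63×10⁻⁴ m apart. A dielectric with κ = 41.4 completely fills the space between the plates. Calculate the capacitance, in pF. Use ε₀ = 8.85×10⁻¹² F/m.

A = π(4.22 mm)² = 5.59×10⁻⁵ m².
C = κε₀A/d = 41.4 × 8.85×10⁻¹² × 5.59×10⁻⁵ / 1.63×10⁻⁴ = 1.26×10⁻¹⁰ F.

C ≈ 126 pF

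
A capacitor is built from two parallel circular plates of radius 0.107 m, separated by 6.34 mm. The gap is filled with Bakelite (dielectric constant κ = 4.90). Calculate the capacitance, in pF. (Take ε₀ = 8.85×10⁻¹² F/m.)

C ≈ 246 pF

A = π(0.107 m)² = 3.60×10⁻² m².
C = κε₀A/d = 4.90 × 8.85×10⁻¹² × 3.60×10⁻² / 6.34×10⁻³ = 2.46×10⁻¹⁰ F.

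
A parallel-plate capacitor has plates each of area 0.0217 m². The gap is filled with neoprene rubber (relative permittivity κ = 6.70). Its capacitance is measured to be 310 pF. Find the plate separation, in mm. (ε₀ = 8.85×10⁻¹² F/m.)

d = κε₀A/C = 6.70 × 8.85×10⁻¹² × 2.17×10⁻² / 3.10×10⁻¹⁰ = 4.15×10⁻³ m.

d ≈ 4.15 mm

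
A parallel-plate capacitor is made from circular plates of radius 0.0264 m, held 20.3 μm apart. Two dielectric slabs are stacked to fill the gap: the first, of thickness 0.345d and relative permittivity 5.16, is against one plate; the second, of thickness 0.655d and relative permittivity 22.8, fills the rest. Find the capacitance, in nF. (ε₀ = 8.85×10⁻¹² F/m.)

A = π(0.0264 m)² = 2.19×10⁻³ m².
Stacked slabs ⇒ two capacitors in series, each with the full plate area.
C₁ = κ₁ε₀A/d₁ = 5.16 × 8.85×10⁻¹² × 2.19×10⁻³ / 7.00×10⁻⁶ = 1.43×10⁻⁸ F.
C₂ = κ₂ε₀A/d₂ = 22.8 × 8.85×10⁻¹² × 2.19×10⁻³ / 1.33×10⁻⁵ = 3.32×10⁻⁸ F.
C = (1/C₁ + 1/C₂)⁻¹ = 9.99×10⁻⁹ F.

C ≈ 9.99 nF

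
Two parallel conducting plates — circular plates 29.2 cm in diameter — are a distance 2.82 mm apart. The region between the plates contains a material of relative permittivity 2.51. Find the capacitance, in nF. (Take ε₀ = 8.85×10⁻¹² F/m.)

A = π(29.2/2 cm)² = 6.70×10⁻² m².
C = κε₀A/d = 2.51 × 8.85×10⁻¹² × 6.70×10⁻² / 2.82×10⁻³ = 5.28×10⁻¹⁰ F.

C ≈ 0.528 nF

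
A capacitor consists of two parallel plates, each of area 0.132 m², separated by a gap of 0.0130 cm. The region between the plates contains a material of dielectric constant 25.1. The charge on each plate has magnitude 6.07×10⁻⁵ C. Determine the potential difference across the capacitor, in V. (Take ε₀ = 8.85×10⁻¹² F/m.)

C = κε₀A/d = 25.1 × 8.85×10⁻¹² × 0.132 / 1.30×10⁻⁴ = 2.26×10⁻⁷ F.
V = Q/C = 6.07×10⁻⁵ / 2.26×10⁻⁷ = 2.69×10² V.

V ≈ 269 V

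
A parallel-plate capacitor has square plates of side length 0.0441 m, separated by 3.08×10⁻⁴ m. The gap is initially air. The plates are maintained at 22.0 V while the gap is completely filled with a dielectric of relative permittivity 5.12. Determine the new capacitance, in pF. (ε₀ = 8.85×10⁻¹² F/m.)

286 pF

A = (0.0441 m)² = 1.94×10⁻³ m².
Initially C₁ = ε₀A/d = 8.85×10⁻¹² × 1.94×10⁻³ / 3.08×10⁻⁴ = 5.59×10⁻¹¹ F.
C = κε₀A/d scales with κ, so C₂/C₁ = κ = 5.12.
C₂ = 5.12 × 5.59×10⁻¹¹ = 2.86×10⁻¹⁰ F.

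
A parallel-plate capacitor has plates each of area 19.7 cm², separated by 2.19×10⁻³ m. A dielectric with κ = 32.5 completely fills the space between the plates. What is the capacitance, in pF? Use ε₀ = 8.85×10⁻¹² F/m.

259 pF

A = 19.7 cm² = 1.97×10⁻³ m².
C = κε₀A/d = 32.5 × 8.85×10⁻¹² × 1.97×10⁻³ / 2.19×10⁻³ = 2.59×10⁻¹⁰ F.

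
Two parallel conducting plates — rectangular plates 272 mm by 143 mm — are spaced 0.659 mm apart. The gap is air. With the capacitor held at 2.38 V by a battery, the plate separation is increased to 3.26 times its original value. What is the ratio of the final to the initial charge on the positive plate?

Battery connected ⇒ V is held fixed.
C₂ = 0.307 C₁ and Q = CV, so Q₂/Q₁ = C₂/C₁ = 0.307.

0.307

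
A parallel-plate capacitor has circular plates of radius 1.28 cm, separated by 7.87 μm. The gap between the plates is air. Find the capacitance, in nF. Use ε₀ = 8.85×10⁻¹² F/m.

A = π(1.28 cm)² = 5.15×10⁻⁴ m².
C = ε₀A/d = 8.85×10⁻¹² × 5.15×10⁻⁴ / 7.87×10⁻⁶ = 5.79×10⁻¹⁰ F.

C ≈ 0.579 nF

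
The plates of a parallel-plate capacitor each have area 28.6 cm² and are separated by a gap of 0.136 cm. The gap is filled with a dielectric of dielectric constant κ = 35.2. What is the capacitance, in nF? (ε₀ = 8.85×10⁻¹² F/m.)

C ≈ 0.655 nF

A = 28.6 cm² = 2.86×10⁻³ m².
C = κε₀A/d = 35.2 × 8.85×10⁻¹² × 2.86×10⁻³ / 1.36×10⁻³ = 6.55×10⁻¹⁰ F.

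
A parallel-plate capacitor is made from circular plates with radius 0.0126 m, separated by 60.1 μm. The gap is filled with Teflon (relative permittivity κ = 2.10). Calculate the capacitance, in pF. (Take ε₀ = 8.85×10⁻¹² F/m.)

C ≈ 154 pF

A = π(0.0126 m)² = 4.99×10⁻⁴ m².
C = κε₀A/d = 2.10 × 8.85×10⁻¹² × 4.99×10⁻⁴ / 6.01×10⁻⁵ = 1.54×10⁻¹⁰ F.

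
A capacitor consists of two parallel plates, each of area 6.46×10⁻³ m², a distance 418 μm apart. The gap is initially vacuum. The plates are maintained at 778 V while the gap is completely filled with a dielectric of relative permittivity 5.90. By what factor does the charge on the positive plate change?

Battery connected ⇒ V is held fixed.
C₂ = 5.90 C₁ and Q = CV, so Q₂/Q₁ = C₂/C₁ = 5.90.

Q₂/Q₁ ≈ 5.90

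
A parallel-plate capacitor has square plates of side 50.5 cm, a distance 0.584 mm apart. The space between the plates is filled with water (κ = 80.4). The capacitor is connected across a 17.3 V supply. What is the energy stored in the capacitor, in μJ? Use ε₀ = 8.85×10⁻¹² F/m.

A = (50.5 cm)² = 0.255 m².
C = κε₀A/d = 80.4 × 8.85×10⁻¹² × 0.255 / 5.84×10⁻⁴ = 3.11×10⁻⁷ F.
U = ½CV² = ½ × 3.11×10⁻⁷ × (17.3)² = 4.65×10⁻⁵ J.

U ≈ 46.5 μJ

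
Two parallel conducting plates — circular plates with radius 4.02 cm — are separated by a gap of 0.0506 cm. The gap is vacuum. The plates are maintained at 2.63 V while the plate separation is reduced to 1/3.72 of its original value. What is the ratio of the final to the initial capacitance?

C₂/C₁ ≈ 3.72

C = ε₀A/d scales as 1/d, so C₂/C₁ = d₁/d₂ = 3.72.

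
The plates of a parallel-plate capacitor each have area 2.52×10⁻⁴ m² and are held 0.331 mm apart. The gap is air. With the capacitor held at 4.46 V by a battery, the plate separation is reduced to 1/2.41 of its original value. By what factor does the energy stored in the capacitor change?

U₂/U₁ ≈ 2.41

Battery connected ⇒ V is held fixed.
C₂ = 2.41 C₁ and U = ½CV², so U₂/U₁ = C₂/C₁ = 2.41.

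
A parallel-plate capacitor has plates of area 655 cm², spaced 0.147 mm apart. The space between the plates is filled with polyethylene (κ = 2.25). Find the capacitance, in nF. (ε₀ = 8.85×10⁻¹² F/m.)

A = 655 cm² = 6.55×10⁻² m².
C = κε₀A/d = 2.25 × 8.85×10⁻¹² × 6.55×10⁻² / 1.47×10⁻⁴ = 8.87×10⁻⁹ F.

8.87 nF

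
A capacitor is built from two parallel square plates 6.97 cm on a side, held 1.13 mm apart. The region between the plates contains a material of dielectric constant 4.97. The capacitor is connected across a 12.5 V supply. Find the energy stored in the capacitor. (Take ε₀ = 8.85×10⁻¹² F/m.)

A = (6.97 cm)² = 4.86×10⁻³ m².
C = κε₀A/d = 4.97 × 8.85×10⁻¹² × 4.86×10⁻³ / 1.13×10⁻³ = 1.89×10⁻¹⁰ F.
U = ½CV² = ½ × 1.89×10⁻¹⁰ × (12.5)² = 1.48×10⁻⁸ J.

U ≈ 14.8 nJ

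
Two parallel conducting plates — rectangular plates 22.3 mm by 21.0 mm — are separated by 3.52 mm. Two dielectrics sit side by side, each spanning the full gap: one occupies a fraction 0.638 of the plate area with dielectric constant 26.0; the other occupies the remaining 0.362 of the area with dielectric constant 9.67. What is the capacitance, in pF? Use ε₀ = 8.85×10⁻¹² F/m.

A = 22.3 × 21.0 mm² = 4.68×10⁻⁴ m².
Side-by-side slabs ⇒ two capacitors in parallel, each spanning the full gap.
C₁ = κ₁ε₀A₁/d = 26.0 × 8.85×10⁻¹² × 2.99×10⁻⁴ / 3.52×10⁻³ = 1.95×10⁻¹¹ F.
C₂ = κ₂ε₀A₂/d = 9.67 × 8.85×10⁻¹² × 1.70×10⁻⁴ / 3.52×10⁻³ = 4.12×10⁻¹² F.
C = C₁ + C₂ = 2.37×10⁻¹¹ F.

C ≈ 23.7 pF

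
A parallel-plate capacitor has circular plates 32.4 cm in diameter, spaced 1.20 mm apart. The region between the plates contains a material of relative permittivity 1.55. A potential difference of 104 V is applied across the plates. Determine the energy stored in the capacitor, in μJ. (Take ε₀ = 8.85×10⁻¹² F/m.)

5.10 μJ

A = π(32.4/2 cm)² = 8.24×10⁻² m².
C = κε₀A/d = 1.55 × 8.85×10⁻¹² × 8.24×10⁻² / 1.20×10⁻³ = 9.42×10⁻¹⁰ F.
U = ½CV² = ½ × 9.42×10⁻¹⁰ × (104)² = 5.10×10⁻⁶ J.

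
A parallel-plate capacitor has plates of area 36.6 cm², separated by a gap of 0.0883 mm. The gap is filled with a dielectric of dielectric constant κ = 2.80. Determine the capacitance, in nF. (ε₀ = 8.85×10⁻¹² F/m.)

1.03 nF

A = 36.6 cm² = 3.66×10⁻³ m².
C = κε₀A/d = 2.80 × 8.85×10⁻¹² × 3.66×10⁻³ / 8.83×10⁻⁵ = 1.03×10⁻⁹ F.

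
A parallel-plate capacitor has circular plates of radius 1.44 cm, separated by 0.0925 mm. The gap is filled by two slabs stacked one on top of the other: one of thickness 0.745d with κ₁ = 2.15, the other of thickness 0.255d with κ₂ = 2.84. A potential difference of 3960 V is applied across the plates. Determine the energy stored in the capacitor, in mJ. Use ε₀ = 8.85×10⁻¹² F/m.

1.12 mJ

A = π(1.44 cm)² = 6.51×10⁻⁴ m².
Stacked slabs ⇒ two capacitors in series, each with the full plate area.
C₁ = κ₁ε₀A/d₁ = 2.15 × 8.85×10⁻¹² × 6.51×10⁻⁴ / 6.89×10⁻⁵ = 1.80×10⁻¹⁰ F.
C₂ = κ₂ε₀A/d₂ = 2.84 × 8.85×10⁻¹² × 6.51×10⁻⁴ / 2.36×10⁻⁵ = 6.94×10⁻¹⁰ F.
C = (1/C₁ + 1/C₂)⁻¹ = 1.43×10⁻¹⁰ F.
U = ½CV² = ½ × 1.43×10⁻¹⁰ × (3960)² = 1.12×10⁻³ J.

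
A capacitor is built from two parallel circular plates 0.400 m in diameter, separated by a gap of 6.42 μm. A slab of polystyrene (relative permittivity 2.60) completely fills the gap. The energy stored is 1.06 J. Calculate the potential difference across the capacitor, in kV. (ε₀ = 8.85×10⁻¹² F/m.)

A = π(0.400/2 m)² = 0.126 m².
C = κε₀A/d = 2.60 × 8.85×10⁻¹² × 0.126 / 6.42×10⁻⁶ = 4.50×10⁻⁷ F.
V = √(2U/C) = √(2 × 1.06 / 4.50×10⁻⁷) = 2.17×10³ V.

V ≈ 2.17 kV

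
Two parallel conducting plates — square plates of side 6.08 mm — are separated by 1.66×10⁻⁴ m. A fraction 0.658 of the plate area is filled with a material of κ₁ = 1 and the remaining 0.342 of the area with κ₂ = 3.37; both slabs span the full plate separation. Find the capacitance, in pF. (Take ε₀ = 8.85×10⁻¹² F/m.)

A = (6.08 mm)² = 3.70×10⁻⁵ m².
Side-by-side slabs ⇒ two capacitors in parallel, each spanning the full gap.
C₁ = κ₁ε₀A₁/d = 1.00 × 8.85×10⁻¹² × 2.43×10⁻⁵ / 1.66×10⁻⁴ = 1.30×10⁻¹² F.
C₂ = κ₂ε₀A₂/d = 3.37 × 8.85×10⁻¹² × 1.26×10⁻⁵ / 1.66×10⁻⁴ = 2.27×10⁻¹² F.
C = C₁ + C₂ = 3.57×10⁻¹² F.

C ≈ 3.57 pF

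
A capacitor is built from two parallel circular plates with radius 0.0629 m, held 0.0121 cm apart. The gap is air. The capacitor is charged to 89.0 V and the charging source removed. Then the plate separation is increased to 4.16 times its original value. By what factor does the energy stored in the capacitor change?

Isolated ⇒ Q is held fixed.
C₂ = 0.240 C₁ and U = Q²/(2C), so U₂/U₁ = C₁/C₂ = 4.16.

4.16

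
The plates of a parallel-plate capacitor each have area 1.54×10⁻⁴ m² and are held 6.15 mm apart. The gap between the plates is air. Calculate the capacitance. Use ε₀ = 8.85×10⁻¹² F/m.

2.22×10⁻⁷ μF

C = ε₀A/d = 8.85×10⁻¹² × 1.54×10⁻⁴ / 6.15×10⁻³ = 2.22×10⁻¹³ F.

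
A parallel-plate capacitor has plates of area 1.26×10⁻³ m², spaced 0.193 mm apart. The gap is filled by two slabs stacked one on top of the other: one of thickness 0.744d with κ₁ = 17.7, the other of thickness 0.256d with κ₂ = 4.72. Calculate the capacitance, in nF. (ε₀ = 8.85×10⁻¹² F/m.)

C ≈ 0.600 nF

Stacked slabs ⇒ two capacitors in series, each with the full plate area.
C₁ = κ₁ε₀A/d₁ = 17.7 × 8.85×10⁻¹² × 1.26×10⁻³ / 1.44×10⁻⁴ = 1.37×10⁻⁹ F.
C₂ = κ₂ε₀A/d₂ = 4.72 × 8.85×10⁻¹² × 1.26×10⁻³ / 4.94×10⁻⁵ = 1.07×10⁻⁹ F.
C = (1/C₁ + 1/C₂)⁻¹ = 6.00×10⁻¹⁰ F.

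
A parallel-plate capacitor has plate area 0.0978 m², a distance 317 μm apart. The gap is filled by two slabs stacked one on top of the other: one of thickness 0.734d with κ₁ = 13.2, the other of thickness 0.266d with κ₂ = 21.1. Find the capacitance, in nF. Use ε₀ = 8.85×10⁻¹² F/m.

C ≈ 40.0 nF

Stacked slabs ⇒ two capacitors in series, each with the full plate area.
C₁ = κ₁ε₀A/d₁ = 13.2 × 8.85×10⁻¹² × 9.78×10⁻² / 2.33×10⁻⁴ = 4.91×10⁻⁸ F.
C₂ = κ₂ε₀A/d₂ = 21.1 × 8.85×10⁻¹² × 9.78×10⁻² / 8.43×10⁻⁵ = 2.17×10⁻⁷ F.
C = (1/C₁ + 1/C₂)⁻¹ = 4.00×10⁻⁸ F.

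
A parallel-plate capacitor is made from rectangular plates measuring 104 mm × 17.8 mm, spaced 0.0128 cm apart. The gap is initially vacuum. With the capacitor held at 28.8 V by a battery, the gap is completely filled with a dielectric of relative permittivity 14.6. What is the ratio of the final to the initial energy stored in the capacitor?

Battery connected ⇒ V is held fixed.
C₂ = 14.6 C₁ and U = ½CV², so U₂/U₁ = C₂/C₁ = 14.6.

14.6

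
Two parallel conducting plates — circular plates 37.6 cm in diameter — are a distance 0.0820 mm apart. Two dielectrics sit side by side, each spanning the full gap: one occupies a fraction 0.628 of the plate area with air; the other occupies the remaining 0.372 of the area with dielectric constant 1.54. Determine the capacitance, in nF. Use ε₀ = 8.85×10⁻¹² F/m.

A = π(37.6/2 cm)² = 0.111 m².
Side-by-side slabs ⇒ two capacitors in parallel, each spanning the full gap.
C₁ = κ₁ε₀A₁/d = 1.00 × 8.85×10⁻¹² × 6.97×10⁻² / 8.20×10⁻⁵ = 7.53×10⁻⁹ F.
C₂ = κ₂ε₀A₂/d = 1.54 × 8.85×10⁻¹² × 4.13×10⁻² / 8.20×10⁻⁵ = 6.87×10⁻⁹ F.
C = C₁ + C₂ = 1.44×10⁻⁸ F.

C ≈ 14.4 nF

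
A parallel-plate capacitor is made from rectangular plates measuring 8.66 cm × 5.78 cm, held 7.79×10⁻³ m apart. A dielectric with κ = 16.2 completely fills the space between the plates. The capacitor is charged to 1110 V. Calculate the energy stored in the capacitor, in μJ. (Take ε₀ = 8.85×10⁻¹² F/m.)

U ≈ 56.8 μJ

A = 8.66 × 5.78 cm² = 5.01×10⁻³ m².
C = κε₀A/d = 16.2 × 8.85×10⁻¹² × 5.01×10⁻³ / 7.79×10⁻³ = 9.21×10⁻¹¹ F.
U = ½CV² = ½ × 9.21×10⁻¹¹ × (1110)² = 5.68×10⁻⁵ J.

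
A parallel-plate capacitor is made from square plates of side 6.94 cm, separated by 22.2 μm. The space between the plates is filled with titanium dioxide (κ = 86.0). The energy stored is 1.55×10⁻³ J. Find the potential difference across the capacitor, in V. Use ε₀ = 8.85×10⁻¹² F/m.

137 V

A = (6.94 cm)² = 4.82×10⁻³ m².
C = κε₀A/d = 86.0 × 8.85×10⁻¹² × 4.82×10⁻³ / 2.22×10⁻⁵ = 1.65×10⁻⁷ F.
V = √(2U/C) = √(2 × 1.55×10⁻³ / 1.65×10⁻⁷) = 1.37×10² V.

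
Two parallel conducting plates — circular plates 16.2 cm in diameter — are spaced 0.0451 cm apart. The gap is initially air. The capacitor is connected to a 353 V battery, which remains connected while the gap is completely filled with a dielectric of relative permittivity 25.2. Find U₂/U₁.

Battery connected ⇒ V is held fixed.
C₂ = 25.2 C₁ and U = ½CV², so U₂/U₁ = C₂/C₁ = 25.2.

25.2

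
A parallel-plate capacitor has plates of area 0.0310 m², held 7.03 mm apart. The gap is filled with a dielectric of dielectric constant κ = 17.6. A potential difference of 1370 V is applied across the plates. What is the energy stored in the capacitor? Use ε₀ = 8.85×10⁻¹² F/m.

C = κε₀A/d = 17.6 × 8.85×10⁻¹² × 3.10×10⁻² / 7.03×10⁻³ = 6.87×10⁻¹⁰ F.
U = ½CV² = ½ × 6.87×10⁻¹⁰ × (1370)² = 6.45×10⁻⁴ J.

0.645 mJ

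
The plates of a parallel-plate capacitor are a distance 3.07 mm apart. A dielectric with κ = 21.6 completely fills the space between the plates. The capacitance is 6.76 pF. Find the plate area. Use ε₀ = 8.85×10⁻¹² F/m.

1.09 cm²

A = Cd/(κε₀) = 6.76×10⁻¹² × 3.07×10⁻³ / (21.6 × 8.85×10⁻¹²) = 1.09×10⁻⁴ m².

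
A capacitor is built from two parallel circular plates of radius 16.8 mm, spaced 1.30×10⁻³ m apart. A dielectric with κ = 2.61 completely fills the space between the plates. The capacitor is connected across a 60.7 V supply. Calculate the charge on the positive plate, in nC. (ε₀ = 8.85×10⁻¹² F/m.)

A = π(16.8 mm)² = 8.87×10⁻⁴ m².
C = κε₀A/d = 2.61 × 8.85×10⁻¹² × 8.87×10⁻⁴ / 1.30×10⁻³ = 1.58×10⁻¹¹ F.
Q = CV = 1.58×10⁻¹¹ × 60.7 = 9.56×10⁻¹⁰ C.

Q ≈ 0.956 nC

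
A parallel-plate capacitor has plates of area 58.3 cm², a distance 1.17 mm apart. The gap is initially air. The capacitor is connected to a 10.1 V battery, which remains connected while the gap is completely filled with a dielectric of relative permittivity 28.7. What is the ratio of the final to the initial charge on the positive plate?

Q₂/Q₁ ≈ 28.7

Battery connected ⇒ V is held fixed.
C₂ = 28.7 C₁ and Q = CV, so Q₂/Q₁ = C₂/C₁ = 28.7.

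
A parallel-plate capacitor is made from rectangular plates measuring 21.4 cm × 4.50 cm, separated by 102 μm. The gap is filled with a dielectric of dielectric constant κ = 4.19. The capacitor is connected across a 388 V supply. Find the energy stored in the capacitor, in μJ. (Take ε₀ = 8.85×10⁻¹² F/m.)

A = 21.4 × 4.50 cm² = 9.63×10⁻³ m².
C = κε₀A/d = 4.19 × 8.85×10⁻¹² × 9.63×10⁻³ / 1.02×10⁻⁴ = 3.50×10⁻⁹ F.
U = ½CV² = ½ × 3.50×10⁻⁹ × (388)² = 2.64×10⁻⁴ J.

U ≈ 264 μJ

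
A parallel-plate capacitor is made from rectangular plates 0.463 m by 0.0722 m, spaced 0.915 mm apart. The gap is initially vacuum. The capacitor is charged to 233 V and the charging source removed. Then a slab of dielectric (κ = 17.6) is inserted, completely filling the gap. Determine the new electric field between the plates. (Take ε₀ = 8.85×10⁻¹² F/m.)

E ≈ 14.5 V/mm

A = 0.463 × 0.0722 m² = 3.34×10⁻² m².
Initially C₁ = ε₀A/d = 8.85×10⁻¹² × 3.34×10⁻² / 9.15×10⁻⁴ = 3.23×10⁻¹⁰ F.
E₁ = 2.55×10⁵ V/m.
Isolated ⇒ Q is held fixed. V₂ = Q/C₂ = V₁/17.6; E = V/d, so E₂/E₁ = (V₂/V₁)(d₁/d₂) = 0.0568.
E₂ = 0.0568 × 2.55×10⁵ = 1.45×10⁴ V/m.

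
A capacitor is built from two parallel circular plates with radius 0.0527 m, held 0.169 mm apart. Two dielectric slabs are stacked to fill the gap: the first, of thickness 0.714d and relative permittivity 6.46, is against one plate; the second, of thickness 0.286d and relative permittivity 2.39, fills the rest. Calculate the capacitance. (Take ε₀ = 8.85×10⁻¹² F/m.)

A = π(0.0527 m)² = 8.73×10⁻³ m².
Stacked slabs ⇒ two capacitors in series, each with the full plate area.
C₁ = κ₁ε₀A/d₁ = 6.46 × 8.85×10⁻¹² × 8.73×10⁻³ / 1.21×10⁻⁴ = 4.13×10⁻⁹ F.
C₂ = κ₂ε₀A/d₂ = 2.39 × 8.85×10⁻¹² × 8.73×10⁻³ / 4.83×10⁻⁵ = 3.82×10⁻⁹ F.
C = (1/C₁ + 1/C₂)⁻¹ = 1.98×10⁻⁹ F.

1.98 nF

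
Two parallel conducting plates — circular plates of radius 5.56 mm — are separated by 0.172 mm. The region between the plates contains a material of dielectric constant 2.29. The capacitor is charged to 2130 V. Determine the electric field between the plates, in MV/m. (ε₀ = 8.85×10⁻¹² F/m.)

E ≈ 12.4 MV/m

E = V/d = 2130 / 1.72×10⁻⁴ = 1.24×10⁷ V/m.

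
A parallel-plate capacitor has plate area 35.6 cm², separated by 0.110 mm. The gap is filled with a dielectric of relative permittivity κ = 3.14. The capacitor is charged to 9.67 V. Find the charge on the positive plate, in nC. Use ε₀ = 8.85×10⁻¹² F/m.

A = 35.6 cm² = 3.56×10⁻³ m².
C = κε₀A/d = 3.14 × 8.85×10⁻¹² × 3.56×10⁻³ / 1.10×10⁻⁴ = 8.99×10⁻¹⁰ F.
Q = CV = 8.99×10⁻¹⁰ × 9.67 = 8.70×10⁻⁹ C.

8.70 nC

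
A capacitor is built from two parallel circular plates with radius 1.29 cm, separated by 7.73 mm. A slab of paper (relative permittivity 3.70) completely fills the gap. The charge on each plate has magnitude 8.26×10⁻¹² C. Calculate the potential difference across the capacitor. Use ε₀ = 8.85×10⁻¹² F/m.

A = π(1.29 cm)² = 5.23×10⁻⁴ m².
C = κε₀A/d = 3.70 × 8.85×10⁻¹² × 5.23×10⁻⁴ / 7.73×10⁻³ = 2.21×10⁻¹² F.
V = Q/C = 8.26×10⁻¹² / 2.21×10⁻¹² = 3.73 V.

3.73 V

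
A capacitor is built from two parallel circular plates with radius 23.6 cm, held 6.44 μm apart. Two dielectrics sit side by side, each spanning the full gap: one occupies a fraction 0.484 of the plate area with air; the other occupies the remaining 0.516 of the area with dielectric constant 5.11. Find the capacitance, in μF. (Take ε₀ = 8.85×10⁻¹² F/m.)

A = π(23.6 cm)² = 0.175 m².
Side-by-side slabs ⇒ two capacitors in parallel, each spanning the full gap.
C₁ = κ₁ε₀A₁/d = 1.00 × 8.85×10⁻¹² × 8.47×10⁻² / 6.44×10⁻⁶ = 1.16×10⁻⁷ F.
C₂ = κ₂ε₀A₂/d = 5.11 × 8.85×10⁻¹² × 9.03×10⁻² / 6.44×10⁻⁶ = 6.34×10⁻⁷ F.
C = C₁ + C₂ = 7.50×10⁻⁷ F.

C ≈ 0.750 μF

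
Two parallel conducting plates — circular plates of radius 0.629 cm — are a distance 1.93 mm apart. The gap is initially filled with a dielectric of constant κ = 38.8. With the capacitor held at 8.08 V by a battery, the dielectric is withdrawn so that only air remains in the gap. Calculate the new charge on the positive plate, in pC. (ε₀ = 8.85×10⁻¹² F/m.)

Q ≈ 4.61 pC

A = π(0.629 cm)² = 1.24×10⁻⁴ m².
Initially C₁ = κε₀A/d = 38.8 × 8.85×10⁻¹² × 1.24×10⁻⁴ / 1.93×10⁻³ = 2.21×10⁻¹¹ F.
Q₁ = 1.79×10⁻¹⁰ C.
Battery connected ⇒ V is held fixed. C₂ = 0.0258 C₁ and Q = CV, so Q₂/Q₁ = C₂/C₁ = 0.0258.
Q₂ = 0.0258 × 1.79×10⁻¹⁰ = 4.61×10⁻¹² C.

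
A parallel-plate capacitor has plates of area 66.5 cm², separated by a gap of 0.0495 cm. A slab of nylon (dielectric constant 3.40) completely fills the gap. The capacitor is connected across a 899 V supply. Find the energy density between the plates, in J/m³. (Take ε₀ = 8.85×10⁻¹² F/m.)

u ≈ 49.6 J/m³

E = V/d = 899 / 4.95×10⁻⁴ = 1.82×10⁶ V/m.
u = ½κε₀E² = ½ × 3.40 × 8.85×10⁻¹² × (1.82×10⁶)² = 49.6 J/m³.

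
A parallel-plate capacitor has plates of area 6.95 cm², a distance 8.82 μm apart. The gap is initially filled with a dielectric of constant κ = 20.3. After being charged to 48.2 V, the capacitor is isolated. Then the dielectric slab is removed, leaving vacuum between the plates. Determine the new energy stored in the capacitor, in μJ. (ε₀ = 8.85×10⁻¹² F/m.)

U ≈ 334 μJ

A = 6.95 cm² = 6.95×10⁻⁴ m².
Initially C₁ = κε₀A/d = 20.3 × 8.85×10⁻¹² × 6.95×10⁻⁴ / 8.82×10⁻⁶ = 1.42×10⁻⁸ F.
U₁ = 1.64×10⁻⁵ J.
Isolated ⇒ Q is held fixed. C₂ = 0.0493 C₁ and U = Q²/(2C), so U₂/U₁ = C₁/C₂ = 20.3.
U₂ = 20.3 × 1.64×10⁻⁵ = 3.34×10⁻⁴ J.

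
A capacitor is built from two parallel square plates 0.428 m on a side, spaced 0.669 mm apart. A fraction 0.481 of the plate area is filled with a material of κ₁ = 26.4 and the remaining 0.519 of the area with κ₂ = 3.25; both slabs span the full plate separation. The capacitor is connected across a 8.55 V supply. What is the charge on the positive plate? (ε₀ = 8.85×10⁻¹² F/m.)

Q ≈ 298 nC

A = (0.428 m)² = 0.183 m².
Side-by-side slabs ⇒ two capacitors in parallel, each spanning the full gap.
C₁ = κ₁ε₀A₁/d = 26.4 × 8.85×10⁻¹² × 8.81×10⁻² / 6.69×10⁻⁴ = 3.08×10⁻⁸ F.
C₂ = κ₂ε₀A₂/d = 3.25 × 8.85×10⁻¹² × 9.51×10⁻² / 6.69×10⁻⁴ = 4.09×10⁻⁹ F.
C = C₁ + C₂ = 3.49×10⁻⁸ F.
Q = CV = 3.49×10⁻⁸ × 8.55 = 2.98×10⁻⁷ C.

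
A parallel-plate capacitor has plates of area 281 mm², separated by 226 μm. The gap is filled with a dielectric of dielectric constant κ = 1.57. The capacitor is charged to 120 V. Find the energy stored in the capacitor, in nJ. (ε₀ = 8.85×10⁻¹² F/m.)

A = 281 mm² = 2.81×10⁻⁴ m².
C = κε₀A/d = 1.57 × 8.85×10⁻¹² × 2.81×10⁻⁴ / 2.26×10⁻⁴ = 1.73×10⁻¹¹ F.
U = ½CV² = ½ × 1.73×10⁻¹¹ × (120)² = 1.24×10⁻⁷ J.

U ≈ 124 nJ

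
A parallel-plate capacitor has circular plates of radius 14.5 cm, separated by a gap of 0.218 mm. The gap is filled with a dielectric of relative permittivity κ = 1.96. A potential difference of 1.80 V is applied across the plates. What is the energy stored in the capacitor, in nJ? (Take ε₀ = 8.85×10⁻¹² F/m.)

8.51 nJ

A = π(14.5 cm)² = 6.61×10⁻² m².
C = κε₀A/d = 1.96 × 8.85×10⁻¹² × 6.61×10⁻² / 2.18×10⁻⁴ = 5.26×10⁻⁹ F.
U = ½CV² = ½ × 5.26×10⁻⁹ × (1.80)² = 8.51×10⁻⁹ J.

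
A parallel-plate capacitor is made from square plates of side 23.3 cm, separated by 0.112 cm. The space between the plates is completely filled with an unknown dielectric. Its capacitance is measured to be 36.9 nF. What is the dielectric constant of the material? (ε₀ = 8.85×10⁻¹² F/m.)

86.0

A = (23.3 cm)² = 5.43×10⁻² m².
κ = Cd/(ε₀A) = 3.69×10⁻⁸ × 1.12×10⁻³ / (8.85×10⁻¹² × 5.43×10⁻²) = 86.0.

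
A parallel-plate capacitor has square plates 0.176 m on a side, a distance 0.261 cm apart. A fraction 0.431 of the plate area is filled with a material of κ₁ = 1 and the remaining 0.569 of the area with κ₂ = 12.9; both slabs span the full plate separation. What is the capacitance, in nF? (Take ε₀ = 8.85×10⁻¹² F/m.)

A = (0.176 m)² = 3.10×10⁻² m².
Side-by-side slabs ⇒ two capacitors in parallel, each spanning the full gap.
C₁ = κ₁ε₀A₁/d = 1.00 × 8.85×10⁻¹² × 1.34×10⁻² / 2.61×10⁻³ = 4.53×10⁻¹¹ F.
C₂ = κ₂ε₀A₂/d = 12.9 × 8.85×10⁻¹² × 1.76×10⁻² / 2.61×10⁻³ = 7.71×10⁻¹⁰ F.
C = C₁ + C₂ = 8.16×10⁻¹⁰ F.

C ≈ 0.816 nF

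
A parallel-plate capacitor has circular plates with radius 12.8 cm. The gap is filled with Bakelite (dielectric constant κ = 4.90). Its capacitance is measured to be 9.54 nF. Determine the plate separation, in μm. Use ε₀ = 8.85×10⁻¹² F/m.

234 μm

A = π(12.8 cm)² = 5.15×10⁻² m².
d = κε₀A/C = 4.90 × 8.85×10⁻¹² × 5.15×10⁻² / 9.54×10⁻⁹ = 2.34×10⁻⁴ m.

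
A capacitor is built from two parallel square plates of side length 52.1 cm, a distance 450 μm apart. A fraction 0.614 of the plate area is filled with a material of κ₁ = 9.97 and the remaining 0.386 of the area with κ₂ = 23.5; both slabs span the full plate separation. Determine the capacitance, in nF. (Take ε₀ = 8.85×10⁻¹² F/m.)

A = (52.1 cm)² = 0.271 m².
Side-by-side slabs ⇒ two capacitors in parallel, each spanning the full gap.
C₁ = κ₁ε₀A₁/d = 9.97 × 8.85×10⁻¹² × 0.167 / 4.50×10⁻⁴ = 3.27×10⁻⁸ F.
C₂ = κ₂ε₀A₂/d = 23.5 × 8.85×10⁻¹² × 0.105 / 4.50×10⁻⁴ = 4.84×10⁻⁸ F.
C = C₁ + C₂ = 8.11×10⁻⁸ F.

81.1 nF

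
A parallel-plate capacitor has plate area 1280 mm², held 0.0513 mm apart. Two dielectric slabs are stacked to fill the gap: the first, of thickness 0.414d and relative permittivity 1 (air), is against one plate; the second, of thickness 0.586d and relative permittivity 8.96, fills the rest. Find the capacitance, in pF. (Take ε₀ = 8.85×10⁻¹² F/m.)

C ≈ 461 pF

A = 1280 mm² = 1.28×10⁻³ m².
Stacked slabs ⇒ two capacitors in series, each with the full plate area.
C₁ = κ₁ε₀A/d₁ = 1.00 × 8.85×10⁻¹² × 1.28×10⁻³ / 2.12×10⁻⁵ = 5.33×10⁻¹⁰ F.
C₂ = κ₂ε₀A/d₂ = 8.96 × 8.85×10⁻¹² × 1.28×10⁻³ / 3.01×10⁻⁵ = 3.38×10⁻⁹ F.
C = (1/C₁ + 1/C₂)⁻¹ = 4.61×10⁻¹⁰ F.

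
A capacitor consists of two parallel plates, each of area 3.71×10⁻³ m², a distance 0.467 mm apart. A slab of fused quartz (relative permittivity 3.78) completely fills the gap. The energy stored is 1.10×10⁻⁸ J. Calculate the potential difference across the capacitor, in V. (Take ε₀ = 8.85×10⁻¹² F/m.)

C = κε₀A/d = 3.78 × 8.85×10⁻¹² × 3.71×10⁻³ / 4.67×10⁻⁴ = 2.66×10⁻¹⁰ F.
V = √(2U/C) = √(2 × 1.10×10⁻⁸ / 2.66×10⁻¹⁰) = 9.10 V.

9.10 V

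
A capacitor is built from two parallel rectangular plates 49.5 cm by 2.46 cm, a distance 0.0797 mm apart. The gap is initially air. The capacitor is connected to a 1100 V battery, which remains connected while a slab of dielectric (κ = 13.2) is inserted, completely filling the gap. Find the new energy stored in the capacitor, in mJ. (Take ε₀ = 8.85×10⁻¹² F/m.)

U ≈ 10.8 mJ

A = 49.5 × 2.46 cm² = 1.22×10⁻² m².
Initially C₁ = ε₀A/d = 8.85×10⁻¹² × 1.22×10⁻² / 7.97×10⁻⁵ = 1.35×10⁻⁹ F.
U₁ = 8.18×10⁻⁴ J.
Battery connected ⇒ V is held fixed. C₂ = 13.2 C₁ and U = ½CV², so U₂/U₁ = C₂/C₁ = 13.2.
U₂ = 13.2 × 8.18×10⁻⁴ = 1.08×10⁻² J.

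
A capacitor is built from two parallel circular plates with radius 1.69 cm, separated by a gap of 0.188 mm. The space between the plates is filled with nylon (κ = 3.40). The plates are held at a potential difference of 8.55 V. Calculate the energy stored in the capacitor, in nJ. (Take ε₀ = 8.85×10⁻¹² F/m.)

U ≈ 5.25 nJ

A = π(1.69 cm)² = 8.97×10⁻⁴ m².
C = κε₀A/d = 3.40 × 8.85×10⁻¹² × 8.97×10⁻⁴ / 1.88×10⁻⁴ = 1.44×10⁻¹⁰ F.
U = ½CV² = ½ × 1.44×10⁻¹⁰ × (8.55)² = 5.25×10⁻⁹ J.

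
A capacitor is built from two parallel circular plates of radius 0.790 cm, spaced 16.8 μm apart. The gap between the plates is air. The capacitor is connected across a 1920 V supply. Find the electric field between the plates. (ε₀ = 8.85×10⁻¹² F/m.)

E = V/d = 1920 / 1.68×10⁻⁵ = 1.14×10⁸ V/m.

114 MV/m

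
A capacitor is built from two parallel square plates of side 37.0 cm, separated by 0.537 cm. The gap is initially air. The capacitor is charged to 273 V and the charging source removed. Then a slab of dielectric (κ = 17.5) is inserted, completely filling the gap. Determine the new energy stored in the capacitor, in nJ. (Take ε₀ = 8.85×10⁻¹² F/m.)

A = (37.0 cm)² = 0.137 m².
Initially C₁ = ε₀A/d = 8.85×10⁻¹² × 0.137 / 5.37×10⁻³ = 2.26×10⁻¹⁰ F.
U₁ = 8.41×10⁻⁶ J.
Isolated ⇒ Q is held fixed. C₂ = 17.5 C₁ and U = Q²/(2C), so U₂/U₁ = C₁/C₂ = 0.0571.
U₂ = 0.0571 × 8.41×10⁻⁶ = 4.80×10⁻⁷ J.

U ≈ 480 nJ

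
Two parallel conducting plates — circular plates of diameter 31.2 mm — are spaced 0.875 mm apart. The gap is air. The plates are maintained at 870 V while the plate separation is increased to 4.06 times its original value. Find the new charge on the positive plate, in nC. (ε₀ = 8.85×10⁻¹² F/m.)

1.66 nC

A = π(31.2/2 mm)² = 7.65×10⁻⁴ m².
Initially C₁ = ε₀A/d = 8.85×10⁻¹² × 7.65×10⁻⁴ / 8.75×10⁻⁴ = 7.73×10⁻¹² F.
Q₁ = 6.73×10⁻⁹ C.
Battery connected ⇒ V is held fixed. C₂ = 0.246 C₁ and Q = CV, so Q₂/Q₁ = C₂/C₁ = 0.246.
Q₂ = 0.246 × 6.73×10⁻⁹ = 1.66×10⁻⁹ C.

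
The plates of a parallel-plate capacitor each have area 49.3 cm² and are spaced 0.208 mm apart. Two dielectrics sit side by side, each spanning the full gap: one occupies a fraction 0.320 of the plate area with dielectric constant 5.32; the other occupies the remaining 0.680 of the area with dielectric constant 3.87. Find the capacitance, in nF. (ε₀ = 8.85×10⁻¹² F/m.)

A = 49.3 cm² = 4.93×10⁻³ m².
Side-by-side slabs ⇒ two capacitors in parallel, each spanning the full gap.
C₁ = κ₁ε₀A₁/d = 5.32 × 8.85×10⁻¹² × 1.58×10⁻³ / 2.08×10⁻⁴ = 3.57×10⁻¹⁰ F.
C₂ = κ₂ε₀A₂/d = 3.87 × 8.85×10⁻¹² × 3.35×10⁻³ / 2.08×10⁻⁴ = 5.52×10⁻¹⁰ F.
C = C₁ + C₂ = 9.09×10⁻¹⁰ F.

0.909 nF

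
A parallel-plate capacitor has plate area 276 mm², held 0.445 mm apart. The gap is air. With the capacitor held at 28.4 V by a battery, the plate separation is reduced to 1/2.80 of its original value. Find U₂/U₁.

Battery connected ⇒ V is held fixed.
C₂ = 2.80 C₁ and U = ½CV², so U₂/U₁ = C₂/C₁ = 2.80.

U₂/U₁ ≈ 2.80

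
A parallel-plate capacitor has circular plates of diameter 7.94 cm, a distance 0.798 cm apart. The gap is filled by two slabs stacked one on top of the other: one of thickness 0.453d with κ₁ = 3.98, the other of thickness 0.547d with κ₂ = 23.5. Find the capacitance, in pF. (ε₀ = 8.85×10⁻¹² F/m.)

C ≈ 40.1 pF

A = π(7.94/2 cm)² = 4.95×10⁻³ m².
Stacked slabs ⇒ two capacitors in series, each with the full plate area.
C₁ = κ₁ε₀A/d₁ = 3.98 × 8.85×10⁻¹² × 4.95×10⁻³ / 3.61×10⁻³ = 4.82×10⁻¹¹ F.
C₂ = κ₂ε₀A/d₂ = 23.5 × 8.85×10⁻¹² × 4.95×10⁻³ / 4.37×10⁻³ = 2.36×10⁻¹⁰ F.
C = (1/C₁ + 1/C₂)⁻¹ = 4.01×10⁻¹¹ F.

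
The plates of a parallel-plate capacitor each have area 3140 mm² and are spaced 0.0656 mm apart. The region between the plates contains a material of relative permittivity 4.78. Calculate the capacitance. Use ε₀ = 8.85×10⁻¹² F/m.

2.02 nF

A = 3140 mm² = 3.14×10⁻³ m².
C = κε₀A/d = 4.78 × 8.85×10⁻¹² × 3.14×10⁻³ / 6.56×10⁻⁵ = 2.02×10⁻⁹ F.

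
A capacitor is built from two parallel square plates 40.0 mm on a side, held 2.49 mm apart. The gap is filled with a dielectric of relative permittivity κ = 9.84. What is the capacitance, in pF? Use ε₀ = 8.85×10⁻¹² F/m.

56.0 pF

A = (40.0 mm)² = 1.60×10⁻³ m².
C = κε₀A/d = 9.84 × 8.85×10⁻¹² × 1.60×10⁻³ / 2.49×10⁻³ = 5.60×10⁻¹¹ F.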